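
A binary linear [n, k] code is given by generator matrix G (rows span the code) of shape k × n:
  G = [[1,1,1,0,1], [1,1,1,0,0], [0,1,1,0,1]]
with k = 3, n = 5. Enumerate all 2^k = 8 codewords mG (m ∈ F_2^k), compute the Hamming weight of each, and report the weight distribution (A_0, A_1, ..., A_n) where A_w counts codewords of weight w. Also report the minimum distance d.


Weight distribution: A_0 = 1, A_1 = 2, A_2 = 2, A_3 = 2, A_4 = 1. Minimum distance d = 1.

Enumerate all 2^3 = 8 messages m ∈ F_2^3.
For each, compute codeword c = mG in F_2^5, then tally its weight.
  m = 000 → c = 00000, weight = 0.
  m = 100 → c = 11101, weight = 4.
  m = 010 → c = 11100, weight = 3.
  m = 110 → c = 00001, weight = 1.
  m = 001 → c = 01101, weight = 3.
  m = 101 → c = 10000, weight = 1.
  m = 011 → c = 10001, weight = 2.
  m = 111 → c = 01100, weight = 2.
Tally weights:
  weight 0: 1 codewords.
  weight 1: 2 codewords.
  weight 2: 2 codewords.
  weight 3: 2 codewords.
  weight 4: 1 codewords.
Minimum distance d = smallest w > 0 with A_w > 0 = 1.
Sanity: Σ A_w = 8 = 2^3 = 8 ✓.


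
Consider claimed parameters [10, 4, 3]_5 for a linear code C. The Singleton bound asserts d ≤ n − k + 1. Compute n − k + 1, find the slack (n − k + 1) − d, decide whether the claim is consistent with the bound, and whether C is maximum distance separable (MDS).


Singleton RHS = n − k + 1 = 7, slack = 4, bound satisfied, not MDS.

Singleton bound: d ≤ n − k + 1.
Here n = 10, k = 4, so n − k + 1 = 7.
Given d = 3, check d ≤ 7: YES.
Slack = (n − k + 1) − d = 4.
The code is NOT MDS (slack = 4 > 0).
Description: the claimed parameters are [10, 4, 3]_5; such a code would be non-MDS.


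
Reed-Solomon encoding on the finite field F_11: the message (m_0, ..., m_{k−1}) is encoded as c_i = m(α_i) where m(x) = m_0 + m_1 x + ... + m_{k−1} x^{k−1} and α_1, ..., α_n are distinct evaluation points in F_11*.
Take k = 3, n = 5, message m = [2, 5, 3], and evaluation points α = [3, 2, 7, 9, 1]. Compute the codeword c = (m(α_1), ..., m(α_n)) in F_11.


c = [0, 2, 8, 4, 10]

Message polynomial: m(x) = 2 + 5·x + 3·x^2 (mod 11).
For each evaluation point α_i, compute m(α_i) mod 11:
  α_1 = 3: Horner steps 3 → 3 → 0, so m(3) = 0.
  α_2 = 2: Horner steps 3 → 0 → 2, so m(2) = 2.
  α_3 = 7: Horner steps 3 → 4 → 8, so m(7) = 8.
  α_4 = 9: Horner steps 3 → 10 → 4, so m(9) = 4.
  α_5 = 1: Horner steps 3 → 8 → 10, so m(1) = 10.
Codeword c = [0, 2, 8, 4, 10] ∈ F_11^5.


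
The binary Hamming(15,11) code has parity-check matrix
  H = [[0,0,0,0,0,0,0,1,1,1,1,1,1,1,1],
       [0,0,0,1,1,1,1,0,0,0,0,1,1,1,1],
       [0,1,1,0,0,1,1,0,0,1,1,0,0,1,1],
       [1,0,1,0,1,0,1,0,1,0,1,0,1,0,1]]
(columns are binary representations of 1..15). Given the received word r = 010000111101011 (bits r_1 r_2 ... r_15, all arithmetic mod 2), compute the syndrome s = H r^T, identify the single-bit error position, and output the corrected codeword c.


s = (0, 0, 1, 1)^T, error position = 3, corrected codeword c = 011000111101011

Compute s = H r^T mod 2 one row at a time:
  s_1 = 1 + 1 + 1 + 0 + 1 + 0 + 1 + 1 = 6 ≡ 0 (mod 2).
  s_2 = 0 + 0 + 0 + 1 + 1 + 0 + 1 + 1 = 4 ≡ 0 (mod 2).
  s_3 = 1 + 0 + 0 + 1 + 1 + 0 + 1 + 1 = 5 ≡ 1 (mod 2).
  s_4 = 0 + 0 + 0 + 1 + 1 + 0 + 0 + 1 = 3 ≡ 1 (mod 2).
s = (0, 0, 1, 1)^T — this equals column 3 of H (binary 0011), so error is at position 3.
Correct: flip bit 3 of r = 010000111101011 to get c = 011000111101011.


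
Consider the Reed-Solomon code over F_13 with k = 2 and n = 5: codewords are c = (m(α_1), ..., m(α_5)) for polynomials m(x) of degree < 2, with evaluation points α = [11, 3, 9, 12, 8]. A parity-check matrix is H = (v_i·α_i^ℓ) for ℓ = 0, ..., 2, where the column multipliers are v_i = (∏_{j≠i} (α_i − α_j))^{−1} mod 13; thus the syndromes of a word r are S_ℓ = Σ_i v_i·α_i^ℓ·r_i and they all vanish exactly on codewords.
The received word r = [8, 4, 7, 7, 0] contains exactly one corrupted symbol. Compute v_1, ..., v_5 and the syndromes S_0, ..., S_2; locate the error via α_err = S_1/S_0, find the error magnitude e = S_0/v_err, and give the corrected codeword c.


S = (11, 2, 11), error at position 4, error magnitude e = 5, c = [8, 4, 7, 2, 0].

Step 1: column multipliers v_i = (∏_{j≠i}(α_i − α_j))^{−1} mod 13.
  i = 1 (α = 11): (11−3)(11−9)(11−12)(11−8) = 8·2·(−1)·3 = −48 ≡ 4, so v_1 = 4^{−1} = 10 (mod 13).
  i = 2 (α = 3): (3−11)(3−9)(3−12)(3−8) = (−8)·(−6)·(−9)·(−5) = 2160 ≡ 2, so v_2 = 2^{−1} = 7 (mod 13).
  i = 3 (α = 9): (9−11)(9−3)(9−12)(9−8) = (−2)·6·(−3)·1 = 36 ≡ 10, so v_3 = 10^{−1} = 4 (mod 13).
  i = 4 (α = 12): (12−11)(12−3)(12−9)(12−8) = 1·9·3·4 = 108 ≡ 4, so v_4 = 4^{−1} = 10 (mod 13).
  i = 5 (α = 8): (8−11)(8−3)(8−9)(8−12) = (−3)·5·(−1)·(−4) = −60 ≡ 5, so v_5 = 5^{−1} = 8 (mod 13).
  v = [10, 7, 4, 10, 8].
Step 2: syndromes of r = [8, 4, 7, 7, 0] (all sums mod 13).
  S_0 = Σ v_i r_i = 10·8 + 7·4 + 4·7 + 10·7 + 8·0 = 206 ≡ 11.
  S_1 = Σ v_i α_i r_i = 10·11·8 + 7·3·4 + 4·9·7 + 10·12·7 + 8·8·0 = 2056 ≡ 2.
  α_i^2 mod 13 = [4, 9, 3, 1, 12].
  S_2 = Σ v_i α_i^2 r_i = 10·4·8 + 7·9·4 + 4·3·7 + 10·1·7 + 8·12·0 = 726 ≡ 11.
  S = (11, 2, 11) ≠ 0, so r is not a codeword (an error is present).
Step 3: locate the error. For a single error e at position i, S_ℓ = v_i·e·α_i^ℓ, so α_err = S_1/S_0.
  S_0^{−1} = 11^{−1} = 6 (mod 13), so α_err = 2·6 = 12 ≡ 12 = α_4. Error position i = 4.
  Consistency check: S_2/S_1 = 11·7 = 77 ≡ 12 = α_err ✓ (single-error assumption holds).
Step 4: error magnitude e = S_0/v_4 = S_0·∏_{j≠4}(α_4 − α_j) = 11·4 = 44 ≡ 5 (mod 13).
Step 5: correct position 4: c_4 = r_4 − e = 7 − 5 ≡ 2 (mod 13). Hence c = [8, 4, 7, 2, 0].
  Check: interpolating c through the α_i gives m(x) = 9 + 7·x (degree < 2) with m(α_i) = c_i for every i, so c is indeed a codeword.


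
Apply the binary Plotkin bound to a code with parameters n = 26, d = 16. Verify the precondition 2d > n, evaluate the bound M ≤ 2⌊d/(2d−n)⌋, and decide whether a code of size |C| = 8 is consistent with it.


Plotkin bound M ≤ 4; given |C| = 8 > bound (violated).

Check applicability: 2d = 32, n = 26.
2d − n = 6 > 0, so Plotkin applies.
Compute d/(2d−n) = 16/6 ≈ 2.6667.
⌊d/(2d−n)⌋ = 2.
Plotkin bound: M ≤ 2·2 = 4.
Given |C| = 8, check: VIOLATED.
This |C| is above the Plotkin bound, so no binary code with n = 26, d = 16 and 8 codewords exists.


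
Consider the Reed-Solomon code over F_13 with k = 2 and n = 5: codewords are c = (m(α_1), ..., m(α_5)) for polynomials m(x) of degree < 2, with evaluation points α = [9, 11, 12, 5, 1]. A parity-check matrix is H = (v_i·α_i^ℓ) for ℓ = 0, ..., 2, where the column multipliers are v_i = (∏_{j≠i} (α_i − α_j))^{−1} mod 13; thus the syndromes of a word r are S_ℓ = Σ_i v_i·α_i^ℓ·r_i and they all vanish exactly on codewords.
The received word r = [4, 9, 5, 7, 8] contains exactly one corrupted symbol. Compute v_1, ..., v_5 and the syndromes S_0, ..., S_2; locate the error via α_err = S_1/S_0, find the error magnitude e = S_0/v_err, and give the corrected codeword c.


S = (5, 5, 5), error at position 5, error magnitude e = 11, c = [4, 9, 5, 7, 10].

Step 1: column multipliers v_i = (∏_{j≠i}(α_i − α_j))^{−1} mod 13.
  i = 1 (α = 9): (9−11)(9−12)(9−5)(9−1) = (−2)·(−3)·4·8 = 192 ≡ 10, so v_1 = 10^{−1} = 4 (mod 13).
  i = 2 (α = 11): (11−9)(11−12)(11−5)(11−1) = 2·(−1)·6·10 = −120 ≡ 10, so v_2 = 10^{−1} = 4 (mod 13).
  i = 3 (α = 12): (12−9)(12−11)(12−5)(12−1) = 3·1·7·11 = 231 ≡ 10, so v_3 = 10^{−1} = 4 (mod 13).
  i = 4 (α = 5): (5−9)(5−11)(5−12)(5−1) = (−4)·(−6)·(−7)·4 = −672 ≡ 4, so v_4 = 4^{−1} = 10 (mod 13).
  i = 5 (α = 1): (1−9)(1−11)(1−12)(1−5) = (−8)·(−10)·(−11)·(−4) = 3520 ≡ 10, so v_5 = 10^{−1} = 4 (mod 13).
  v = [4, 4, 4, 10, 4].
Step 2: syndromes of r = [4, 9, 5, 7, 8] (all sums mod 13).
  S_0 = Σ v_i r_i = 4·4 + 4·9 + 4·5 + 10·7 + 4·8 = 174 ≡ 5.
  S_1 = Σ v_i α_i r_i = 4·9·4 + 4·11·9 + 4·12·5 + 10·5·7 + 4·1·8 = 1162 ≡ 5.
  α_i^2 mod 13 = [3, 4, 1, 12, 1].
  S_2 = Σ v_i α_i^2 r_i = 4·3·4 + 4·4·9 + 4·1·5 + 10·12·7 + 4·1·8 = 1084 ≡ 5.
  S = (5, 5, 5) ≠ 0, so r is not a codeword (an error is present).
Step 3: locate the error. For a single error e at position i, S_ℓ = v_i·e·α_i^ℓ, so α_err = S_1/S_0.
  S_0^{−1} = 5^{−1} = 8 (mod 13), so α_err = 5·8 = 40 ≡ 1 = α_5. Error position i = 5.
  Consistency check: S_2/S_1 = 5·8 = 40 ≡ 1 = α_err ✓ (single-error assumption holds).
Step 4: error magnitude e = S_0/v_5 = S_0·∏_{j≠5}(α_5 − α_j) = 5·10 = 50 ≡ 11 (mod 13).
Step 5: correct position 5: c_5 = r_5 − e = 8 − 11 ≡ 10 (mod 13). Hence c = [4, 9, 5, 7, 10].
  Check: interpolating c through the α_i gives m(x) = 1 + 9·x (degree < 2) with m(α_i) = c_i for every i, so c is indeed a codeword.


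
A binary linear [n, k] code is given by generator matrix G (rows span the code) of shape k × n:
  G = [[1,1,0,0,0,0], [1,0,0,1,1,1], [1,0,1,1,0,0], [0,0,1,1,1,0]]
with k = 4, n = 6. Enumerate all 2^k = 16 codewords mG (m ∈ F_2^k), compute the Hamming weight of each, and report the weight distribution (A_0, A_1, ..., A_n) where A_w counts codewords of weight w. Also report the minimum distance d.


Weight distribution: A_0 = 1, A_2 = 4, A_3 = 6, A_4 = 3, A_5 = 2. Minimum distance d = 2.

Enumerate all 2^4 = 16 messages m ∈ F_2^4.
For each, compute codeword c = mG in F_2^6, then tally its weight.
  m = 0000 → c = 000000, weight = 0.
  m = 1000 → c = 110000, weight = 2.
  m = 0100 → c = 100111, weight = 4.
  m = 1100 → c = 010111, weight = 4.
  m = 0010 → c = 101100, weight = 3.
  m = 1010 → c = 011100, weight = 3.
  m = 0110 → c = 001011, weight = 3.
  m = 1110 → c = 111011, weight = 5.
  m = 0001 → c = 001110, weight = 3.
  m = 1001 → c = 111110, weight = 5.
  m = 0101 → c = 101001, weight = 3.
  m = 1101 → c = 011001, weight = 3.
  m = 0011 → c = 100010, weight = 2.
  m = 1011 → c = 010010, weight = 2.
  m = 0111 → c = 000101, weight = 2.
  m = 1111 → c = 110101, weight = 4.
Tally weights:
  weight 0: 1 codewords.
  weight 2: 4 codewords.
  weight 3: 6 codewords.
  weight 4: 3 codewords.
  weight 5: 2 codewords.
Minimum distance d = smallest w > 0 with A_w > 0 = 2.
Sanity: Σ A_w = 16 = 2^4 = 16 ✓.


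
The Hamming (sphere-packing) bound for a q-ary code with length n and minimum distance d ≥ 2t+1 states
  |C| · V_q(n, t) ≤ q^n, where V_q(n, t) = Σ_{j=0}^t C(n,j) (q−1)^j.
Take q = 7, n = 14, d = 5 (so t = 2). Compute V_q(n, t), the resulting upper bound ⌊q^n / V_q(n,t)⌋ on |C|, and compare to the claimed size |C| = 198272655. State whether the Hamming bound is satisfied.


V_q(n, t) = 3361, q^n = 678223072849, Hamming bound = 201792047, |C| = 198272655 ≤ bound (satisfied).

Step 1: Compute V_q(n, t) = Σ_{j=0}^2 C(n, j) (q−1)^j.
  j = 0: C(14,0)·(6)^0 = 1·1 = 1.
  j = 1: C(14,1)·(6)^1 = 14·6 = 84.
  j = 2: C(14,2)·(6)^2 = 91·36 = 3276.
  V_q(n, t) = 1 + 84 + 3276 = 3361.
Step 2: q^n = 7^14 = 678223072849.
Step 3: Hamming bound ⌊q^n / V_q(n,t)⌋ = ⌊678223072849/3361⌋ = 201792047.
Step 4: Compare |C| = 198272655 to 201792047: satisfied.
The claimed |C| lies below the Hamming bound.


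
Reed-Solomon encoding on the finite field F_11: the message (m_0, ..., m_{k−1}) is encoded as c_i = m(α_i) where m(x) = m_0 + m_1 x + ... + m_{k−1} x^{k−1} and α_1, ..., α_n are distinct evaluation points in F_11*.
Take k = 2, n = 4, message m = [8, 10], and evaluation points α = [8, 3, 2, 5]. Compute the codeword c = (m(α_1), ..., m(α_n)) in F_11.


c = [0, 5, 6, 3]

Message polynomial: m(x) = 8 + 10·x (mod 11).
For each evaluation point α_i, compute m(α_i) mod 11:
  α_1 = 8: Horner steps 10 → 0, so m(8) = 0.
  α_2 = 3: Horner steps 10 → 5, so m(3) = 5.
  α_3 = 2: Horner steps 10 → 6, so m(2) = 6.
  α_4 = 5: Horner steps 10 → 3, so m(5) = 3.
Codeword c = [0, 5, 6, 3] ∈ F_11^4.


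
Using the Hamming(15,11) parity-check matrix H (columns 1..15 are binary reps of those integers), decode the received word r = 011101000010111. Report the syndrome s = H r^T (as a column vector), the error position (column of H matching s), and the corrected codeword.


s = (0, 1, 0, 0)^T, error position = 4, corrected codeword c = 011001000010111

Compute s = H r^T mod 2 one row at a time:
  s_1 = 0 + 0 + 0 + 1 + 0 + 1 + 1 + 1 = 4 ≡ 0 (mod 2).
  s_2 = 1 + 0 + 1 + 0 + 0 + 1 + 1 + 1 = 5 ≡ 1 (mod 2).
  s_3 = 1 + 1 + 1 + 0 + 0 + 1 + 1 + 1 = 6 ≡ 0 (mod 2).
  s_4 = 0 + 1 + 0 + 0 + 0 + 1 + 1 + 1 = 4 ≡ 0 (mod 2).
s = (0, 1, 0, 0)^T — this equals column 4 of H (binary 0100), so error is at position 4.
Correct: flip bit 4 of r = 011101000010111 to get c = 011001000010111.


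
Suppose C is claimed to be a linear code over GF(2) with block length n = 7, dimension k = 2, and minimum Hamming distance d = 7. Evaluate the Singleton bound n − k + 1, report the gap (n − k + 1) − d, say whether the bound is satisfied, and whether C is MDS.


Singleton RHS = n − k + 1 = 6, slack = -1, bound violated (no such code; not MDS).

Singleton bound: d ≤ n − k + 1.
Here n = 7, k = 2, so n − k + 1 = 6.
Given d = 7, check d ≤ 6: NO.
Slack = (n − k + 1) − d = -1.
The slack is negative: d = 7 exceeds n − k + 1 = 6 by 1, so the Singleton bound is violated and no linear [7, 2, 7]_2 code can exist. In particular it is not MDS (MDS requires d = n − k + 1 exactly).
Description: the claimed parameters are [7, 2, 7]_2; such a code would be impossible (violates the Singleton bound).


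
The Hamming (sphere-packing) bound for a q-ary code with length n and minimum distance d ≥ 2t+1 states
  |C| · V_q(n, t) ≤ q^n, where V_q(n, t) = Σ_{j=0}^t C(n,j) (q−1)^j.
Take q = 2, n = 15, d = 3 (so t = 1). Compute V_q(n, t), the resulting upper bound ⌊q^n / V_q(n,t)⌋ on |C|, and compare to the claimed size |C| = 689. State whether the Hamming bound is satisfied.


V_q(n, t) = 16, q^n = 32768, Hamming bound = 2048, |C| = 689 ≤ bound (satisfied).

Step 1: Compute V_q(n, t) = Σ_{j=0}^1 C(n, j) (q−1)^j.
  j = 0: C(15,0)·(1)^0 = 1·1 = 1.
  j = 1: C(15,1)·(1)^1 = 15·1 = 15.
  V_q(n, t) = 1 + 15 = 16.
Step 2: q^n = 2^15 = 32768.
Step 3: Hamming bound ⌊q^n / V_q(n,t)⌋ = ⌊32768/16⌋ = 2048.
Step 4: Compare |C| = 689 to 2048: satisfied.
The claimed |C| lies below the Hamming bound.


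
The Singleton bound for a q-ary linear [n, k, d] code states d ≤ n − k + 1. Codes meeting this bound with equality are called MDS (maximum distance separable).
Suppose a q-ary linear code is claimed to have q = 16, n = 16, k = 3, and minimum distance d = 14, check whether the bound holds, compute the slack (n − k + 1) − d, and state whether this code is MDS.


Singleton RHS = n − k + 1 = 14, slack = 0, bound satisfied, MDS.

Singleton bound: d ≤ n − k + 1.
Here n = 16, k = 3, so n − k + 1 = 14.
Given d = 14, check d ≤ 14: YES.
Slack = (n − k + 1) − d = 0.
The code is MDS (slack = 0).
Description: the claimed parameters are [16, 3, 14]_16; such a code would be MDS (meets Singleton bound).


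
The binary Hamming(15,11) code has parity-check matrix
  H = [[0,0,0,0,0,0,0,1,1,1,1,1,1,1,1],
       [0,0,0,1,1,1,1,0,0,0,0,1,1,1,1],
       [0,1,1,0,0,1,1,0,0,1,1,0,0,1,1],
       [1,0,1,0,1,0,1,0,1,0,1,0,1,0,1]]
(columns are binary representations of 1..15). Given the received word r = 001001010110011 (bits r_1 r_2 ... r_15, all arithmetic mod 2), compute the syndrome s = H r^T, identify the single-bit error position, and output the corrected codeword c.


s = (1, 1, 0, 1)^T, error position = 13, corrected codeword c = 001001010110111

Compute s = H r^T mod 2 one row at a time:
  s_1 = 1 + 0 + 1 + 1 + 0 + 0 + 1 + 1 = 5 ≡ 1 (mod 2).
  s_2 = 0 + 0 + 1 + 0 + 0 + 0 + 1 + 1 = 3 ≡ 1 (mod 2).
  s_3 = 0 + 1 + 1 + 0 + 1 + 1 + 1 + 1 = 6 ≡ 0 (mod 2).
  s_4 = 0 + 1 + 0 + 0 + 0 + 1 + 0 + 1 = 3 ≡ 1 (mod 2).
s = (1, 1, 0, 1)^T — this equals column 13 of H (binary 1101), so error is at position 13.
Correct: flip bit 13 of r = 001001010110011 to get c = 001001010110111.


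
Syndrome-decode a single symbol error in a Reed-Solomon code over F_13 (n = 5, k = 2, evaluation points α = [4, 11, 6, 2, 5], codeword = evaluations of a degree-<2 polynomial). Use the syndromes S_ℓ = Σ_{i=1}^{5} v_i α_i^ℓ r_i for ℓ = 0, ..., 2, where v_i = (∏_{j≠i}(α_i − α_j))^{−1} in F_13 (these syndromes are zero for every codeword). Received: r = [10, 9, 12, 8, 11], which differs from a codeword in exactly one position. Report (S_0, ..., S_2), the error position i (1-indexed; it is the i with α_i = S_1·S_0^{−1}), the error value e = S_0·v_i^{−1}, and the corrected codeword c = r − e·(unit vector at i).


S = (1, 11, 4), error at position 2, error magnitude e = 5, c = [10, 4, 12, 8, 11].

Step 1: column multipliers v_i = (∏_{j≠i}(α_i − α_j))^{−1} mod 13.
  i = 1 (α = 4): (4−11)(4−6)(4−2)(4−5) = (−7)·(−2)·2·(−1) = −28 ≡ 11, so v_1 = 11^{−1} = 6 (mod 13).
  i = 2 (α = 11): (11−4)(11−6)(11−2)(11−5) = 7·5·9·6 = 1890 ≡ 5, so v_2 = 5^{−1} = 8 (mod 13).
  i = 3 (α = 6): (6−4)(6−11)(6−2)(6−5) = 2·(−5)·4·1 = −40 ≡ 12, so v_3 = 12^{−1} = 12 (mod 13).
  i = 4 (α = 2): (2−4)(2−11)(2−6)(2−5) = (−2)·(−9)·(−4)·(−3) = 216 ≡ 8, so v_4 = 8^{−1} = 5 (mod 13).
  i = 5 (α = 5): (5−4)(5−11)(5−6)(5−2) = 1·(−6)·(−1)·3 = 18 ≡ 5, so v_5 = 5^{−1} = 8 (mod 13).
  v = [6, 8, 12, 5, 8].
Step 2: syndromes of r = [10, 9, 12, 8, 11] (all sums mod 13).
  S_0 = Σ v_i r_i = 6·10 + 8·9 + 12·12 + 5·8 + 8·11 = 404 ≡ 1.
  S_1 = Σ v_i α_i r_i = 6·4·10 + 8·11·9 + 12·6·12 + 5·2·8 + 8·5·11 = 2416 ≡ 11.
  α_i^2 mod 13 = [3, 4, 10, 4, 12].
  S_2 = Σ v_i α_i^2 r_i = 6·3·10 + 8·4·9 + 12·10·12 + 5·4·8 + 8·12·11 = 3124 ≡ 4.
  S = (1, 11, 4) ≠ 0, so r is not a codeword (an error is present).
Step 3: locate the error. For a single error e at position i, S_ℓ = v_i·e·α_i^ℓ, so α_err = S_1/S_0.
  S_0^{−1} = 1^{−1} = 1 (mod 13), so α_err = 11·1 = 11 ≡ 11 = α_2. Error position i = 2.
  Consistency check: S_2/S_1 = 4·6 = 24 ≡ 11 = α_err ✓ (single-error assumption holds).
Step 4: error magnitude e = S_0/v_2 = S_0·∏_{j≠2}(α_2 − α_j) = 1·5 = 5 ≡ 5 (mod 13).
Step 5: correct position 2: c_2 = r_2 − e = 9 − 5 ≡ 4 (mod 13). Hence c = [10, 4, 12, 8, 11].
  Check: interpolating c through the α_i gives m(x) = 6 + 1·x (degree < 2) with m(α_i) = c_i for every i, so c is indeed a codeword.


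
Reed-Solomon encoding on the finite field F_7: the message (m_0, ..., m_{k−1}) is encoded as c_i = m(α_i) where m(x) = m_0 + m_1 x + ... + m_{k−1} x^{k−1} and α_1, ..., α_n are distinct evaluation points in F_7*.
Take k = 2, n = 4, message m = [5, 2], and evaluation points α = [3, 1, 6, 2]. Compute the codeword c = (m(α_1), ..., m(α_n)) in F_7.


c = [4, 0, 3, 2]

Message polynomial: m(x) = 5 + 2·x (mod 7).
For each evaluation point α_i, compute m(α_i) mod 7:
  α_1 = 3: Horner steps 2 → 4, so m(3) = 4.
  α_2 = 1: Horner steps 2 → 0, so m(1) = 0.
  α_3 = 6: Horner steps 2 → 3, so m(6) = 3.
  α_4 = 2: Horner steps 2 → 2, so m(2) = 2.
Codeword c = [4, 0, 3, 2] ∈ F_7^4.


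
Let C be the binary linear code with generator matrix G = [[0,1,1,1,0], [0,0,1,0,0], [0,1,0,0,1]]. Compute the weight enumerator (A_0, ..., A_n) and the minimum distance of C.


Weight distribution: A_0 = 1, A_1 = 1, A_2 = 3, A_3 = 3. Minimum distance d = 1.

Enumerate all 2^3 = 8 messages m ∈ F_2^3.
For each, compute codeword c = mG in F_2^5, then tally its weight.
  m = 000 → c = 00000, weight = 0.
  m = 100 → c = 01110, weight = 3.
  m = 010 → c = 00100, weight = 1.
  m = 110 → c = 01010, weight = 2.
  m = 001 → c = 01001, weight = 2.
  m = 101 → c = 00111, weight = 3.
  m = 011 → c = 01101, weight = 3.
  m = 111 → c = 00011, weight = 2.
Tally weights:
  weight 0: 1 codewords.
  weight 1: 1 codewords.
  weight 2: 3 codewords.
  weight 3: 3 codewords.
Minimum distance d = smallest w > 0 with A_w > 0 = 1.
Sanity: Σ A_w = 8 = 2^3 = 8 ✓.


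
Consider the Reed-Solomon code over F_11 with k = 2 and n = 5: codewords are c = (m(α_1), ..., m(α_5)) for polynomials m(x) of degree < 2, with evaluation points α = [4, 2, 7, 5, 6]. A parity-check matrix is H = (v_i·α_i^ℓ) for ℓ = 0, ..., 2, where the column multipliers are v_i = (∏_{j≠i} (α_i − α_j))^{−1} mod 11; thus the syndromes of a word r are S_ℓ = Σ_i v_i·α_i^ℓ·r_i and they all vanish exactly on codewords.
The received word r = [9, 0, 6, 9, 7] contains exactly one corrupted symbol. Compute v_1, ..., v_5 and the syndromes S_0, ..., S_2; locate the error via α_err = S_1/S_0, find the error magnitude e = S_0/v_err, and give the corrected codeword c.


S = (2, 10, 6), error at position 4, error magnitude e = 1, c = [9, 0, 6, 8, 7].

Step 1: column multipliers v_i = (∏_{j≠i}(α_i − α_j))^{−1} mod 11.
  i = 1 (α = 4): (4−2)(4−7)(4−5)(4−6) = 2·(−3)·(−1)·(−2) = −12 ≡ 10, so v_1 = 10^{−1} = 10 (mod 11).
  i = 2 (α = 2): (2−4)(2−7)(2−5)(2−6) = (−2)·(−5)·(−3)·(−4) = 120 ≡ 10, so v_2 = 10^{−1} = 10 (mod 11).
  i = 3 (α = 7): (7−4)(7−2)(7−5)(7−6) = 3·5·2·1 = 30 ≡ 8, so v_3 = 8^{−1} = 7 (mod 11).
  i = 4 (α = 5): (5−4)(5−2)(5−7)(5−6) = 1·3·(−2)·(−1) = 6 ≡ 6, so v_4 = 6^{−1} = 2 (mod 11).
  i = 5 (α = 6): (6−4)(6−2)(6−7)(6−5) = 2·4·(−1)·1 = −8 ≡ 3, so v_5 = 3^{−1} = 4 (mod 11).
  v = [10, 10, 7, 2, 4].
Step 2: syndromes of r = [9, 0, 6, 9, 7] (all sums mod 11).
  S_0 = Σ v_i r_i = 10·9 + 10·0 + 7·6 + 2·9 + 4·7 = 178 ≡ 2.
  S_1 = Σ v_i α_i r_i = 10·4·9 + 10·2·0 + 7·7·6 + 2·5·9 + 4·6·7 = 912 ≡ 10.
  α_i^2 mod 11 = [5, 4, 5, 3, 3].
  S_2 = Σ v_i α_i^2 r_i = 10·5·9 + 10·4·0 + 7·5·6 + 2·3·9 + 4·3·7 = 798 ≡ 6.
  S = (2, 10, 6) ≠ 0, so r is not a codeword (an error is present).
Step 3: locate the error. For a single error e at position i, S_ℓ = v_i·e·α_i^ℓ, so α_err = S_1/S_0.
  S_0^{−1} = 2^{−1} = 6 (mod 11), so α_err = 10·6 = 60 ≡ 5 = α_4. Error position i = 4.
  Consistency check: S_2/S_1 = 6·10 = 60 ≡ 5 = α_err ✓ (single-error assumption holds).
Step 4: error magnitude e = S_0/v_4 = S_0·∏_{j≠4}(α_4 − α_j) = 2·6 = 12 ≡ 1 (mod 11).
Step 5: correct position 4: c_4 = r_4 − e = 9 − 1 ≡ 8 (mod 11). Hence c = [9, 0, 6, 8, 7].
  Check: interpolating c through the α_i gives m(x) = 2 + 10·x (degree < 2) with m(α_i) = c_i for every i, so c is indeed a codeword.


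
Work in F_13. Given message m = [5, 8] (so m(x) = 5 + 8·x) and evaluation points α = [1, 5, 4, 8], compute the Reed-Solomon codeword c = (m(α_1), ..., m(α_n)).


c = [0, 6, 11, 4]

Message polynomial: m(x) = 5 + 8·x (mod 13).
For each evaluation point α_i, compute m(α_i) mod 13:
  α_1 = 1: Horner steps 8 → 0, so m(1) = 0.
  α_2 = 5: Horner steps 8 → 6, so m(5) = 6.
  α_3 = 4: Horner steps 8 → 11, so m(4) = 11.
  α_4 = 8: Horner steps 8 → 4, so m(8) = 4.
Codeword c = [0, 6, 11, 4] ∈ F_13^4.


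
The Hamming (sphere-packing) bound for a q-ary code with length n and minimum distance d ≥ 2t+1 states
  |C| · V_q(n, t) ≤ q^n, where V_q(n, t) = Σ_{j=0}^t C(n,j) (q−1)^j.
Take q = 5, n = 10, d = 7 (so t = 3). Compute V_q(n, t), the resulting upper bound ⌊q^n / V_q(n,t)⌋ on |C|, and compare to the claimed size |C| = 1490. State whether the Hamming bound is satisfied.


V_q(n, t) = 8441, q^n = 9765625, Hamming bound = 1156, |C| = 1490 > bound (violated).

Step 1: Compute V_q(n, t) = Σ_{j=0}^3 C(n, j) (q−1)^j.
  j = 0: C(10,0)·(4)^0 = 1·1 = 1.
  j = 1: C(10,1)·(4)^1 = 10·4 = 40.
  j = 2: C(10,2)·(4)^2 = 45·16 = 720.
  j = 3: C(10,3)·(4)^3 = 120·64 = 7680.
  V_q(n, t) = 1 + 40 + 720 + 7680 = 8441.
Step 2: q^n = 5^10 = 9765625.
Step 3: Hamming bound ⌊q^n / V_q(n,t)⌋ = ⌊9765625/8441⌋ = 1156.
Step 4: Compare |C| = 1490 to 1156: violated.
The claimed |C| lies above the Hamming bound, so no 5-ary code of length 10 with d ≥ 7 can have 1490 codewords.


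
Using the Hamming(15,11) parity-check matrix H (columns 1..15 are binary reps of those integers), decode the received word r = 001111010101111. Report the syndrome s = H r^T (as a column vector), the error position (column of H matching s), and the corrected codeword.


s = (0, 1, 1, 0)^T, error position = 6, corrected codeword c = 001110010101111

Compute s = H r^T mod 2 one row at a time:
  s_1 = 1 + 0 + 1 + 0 + 1 + 1 + 1 + 1 = 6 ≡ 0 (mod 2).
  s_2 = 1 + 1 + 1 + 0 + 1 + 1 + 1 + 1 = 7 ≡ 1 (mod 2).
  s_3 = 0 + 1 + 1 + 0 + 1 + 0 + 1 + 1 = 5 ≡ 1 (mod 2).
  s_4 = 0 + 1 + 1 + 0 + 0 + 0 + 1 + 1 = 4 ≡ 0 (mod 2).
s = (0, 1, 1, 0)^T — this equals column 6 of H (binary 0110), so error is at position 6.
Correct: flip bit 6 of r = 001111010101111 to get c = 001110010101111.


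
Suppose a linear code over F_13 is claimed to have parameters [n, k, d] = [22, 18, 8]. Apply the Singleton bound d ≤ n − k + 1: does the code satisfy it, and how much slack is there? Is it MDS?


Singleton RHS = n − k + 1 = 5, slack = -3, bound violated (no such code; not MDS).

Singleton bound: d ≤ n − k + 1.
Here n = 22, k = 18, so n − k + 1 = 5.
Given d = 8, check d ≤ 5: NO.
Slack = (n − k + 1) − d = -3.
The slack is negative: d = 8 exceeds n − k + 1 = 5 by 3, so the Singleton bound is violated and no linear [22, 18, 8]_13 code can exist. In particular it is not MDS (MDS requires d = n − k + 1 exactly).
Description: the claimed parameters are [22, 18, 8]_13; such a code would be impossible (violates the Singleton bound).


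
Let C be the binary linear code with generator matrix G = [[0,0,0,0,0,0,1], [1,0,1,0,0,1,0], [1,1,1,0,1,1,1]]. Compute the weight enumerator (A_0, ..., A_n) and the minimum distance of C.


Weight distribution: A_0 = 1, A_1 = 1, A_2 = 1, A_3 = 2, A_4 = 1, A_5 = 1, A_6 = 1. Minimum distance d = 1.

Enumerate all 2^3 = 8 messages m ∈ F_2^3.
For each, compute codeword c = mG in F_2^7, then tally its weight.
  m = 000 → c = 0000000, weight = 0.
  m = 100 → c = 0000001, weight = 1.
  m = 010 → c = 1010010, weight = 3.
  m = 110 → c = 1010011, weight = 4.
  m = 001 → c = 1110111, weight = 6.
  m = 101 → c = 1110110, weight = 5.
  m = 011 → c = 0100101, weight = 3.
  m = 111 → c = 0100100, weight = 2.
Tally weights:
  weight 0: 1 codewords.
  weight 1: 1 codewords.
  weight 2: 1 codewords.
  weight 3: 2 codewords.
  weight 4: 1 codewords.
  weight 5: 1 codewords.
  weight 6: 1 codewords.
Minimum distance d = smallest w > 0 with A_w > 0 = 1.
Sanity: Σ A_w = 8 = 2^3 = 8 ✓.


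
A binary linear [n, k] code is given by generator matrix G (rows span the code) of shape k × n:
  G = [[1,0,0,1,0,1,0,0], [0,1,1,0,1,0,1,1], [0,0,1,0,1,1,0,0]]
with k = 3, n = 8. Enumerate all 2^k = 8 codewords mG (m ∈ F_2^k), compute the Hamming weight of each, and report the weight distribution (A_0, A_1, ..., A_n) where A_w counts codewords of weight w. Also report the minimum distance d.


Weight distribution: A_0 = 1, A_3 = 2, A_4 = 2, A_5 = 2, A_8 = 1. Minimum distance d = 3.

Enumerate all 2^3 = 8 messages m ∈ F_2^3.
For each, compute codeword c = mG in F_2^8, then tally its weight.
  m = 000 → c = 00000000, weight = 0.
  m = 100 → c = 10010100, weight = 3.
  m = 010 → c = 01101011, weight = 5.
  m = 110 → c = 11111111, weight = 8.
  m = 001 → c = 00101100, weight = 3.
  m = 101 → c = 10111000, weight = 4.
  m = 011 → c = 01000111, weight = 4.
  m = 111 → c = 11010011, weight = 5.
Tally weights:
  weight 0: 1 codewords.
  weight 3: 2 codewords.
  weight 4: 2 codewords.
  weight 5: 2 codewords.
  weight 8: 1 codewords.
Minimum distance d = smallest w > 0 with A_w > 0 = 3.
Sanity: Σ A_w = 8 = 2^3 = 8 ✓.


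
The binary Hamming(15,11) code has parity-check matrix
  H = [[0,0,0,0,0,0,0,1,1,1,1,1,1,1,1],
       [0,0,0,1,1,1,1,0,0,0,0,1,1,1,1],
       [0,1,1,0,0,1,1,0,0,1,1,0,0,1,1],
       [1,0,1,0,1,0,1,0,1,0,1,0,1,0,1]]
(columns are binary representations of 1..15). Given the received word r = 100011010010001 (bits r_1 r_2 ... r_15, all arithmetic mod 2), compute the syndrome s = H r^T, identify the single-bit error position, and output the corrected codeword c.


s = (1, 1, 1, 0)^T, error position = 14, corrected codeword c = 100011010010011

Compute s = H r^T mod 2 one row at a time:
  s_1 = 1 + 0 + 0 + 1 + 0 + 0 + 0 + 1 = 3 ≡ 1 (mod 2).
  s_2 = 0 + 1 + 1 + 0 + 0 + 0 + 0 + 1 = 3 ≡ 1 (mod 2).
  s_3 = 0 + 0 + 1 + 0 + 0 + 1 + 0 + 1 = 3 ≡ 1 (mod 2).
  s_4 = 1 + 0 + 1 + 0 + 0 + 1 + 0 + 1 = 4 ≡ 0 (mod 2).
s = (1, 1, 1, 0)^T — this equals column 14 of H (binary 1110), so error is at position 14.
Correct: flip bit 14 of r = 100011010010001 to get c = 100011010010011.


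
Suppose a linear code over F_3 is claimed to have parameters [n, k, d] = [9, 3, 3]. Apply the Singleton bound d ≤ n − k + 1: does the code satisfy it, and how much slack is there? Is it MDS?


Singleton RHS = n − k + 1 = 7, slack = 4, bound satisfied, not MDS.

Singleton bound: d ≤ n − k + 1.
Here n = 9, k = 3, so n − k + 1 = 7.
Given d = 3, check d ≤ 7: YES.
Slack = (n − k + 1) − d = 4.
The code is NOT MDS (slack = 4 > 0).
Description: the claimed parameters are [9, 3, 3]_3; such a code would be non-MDS.


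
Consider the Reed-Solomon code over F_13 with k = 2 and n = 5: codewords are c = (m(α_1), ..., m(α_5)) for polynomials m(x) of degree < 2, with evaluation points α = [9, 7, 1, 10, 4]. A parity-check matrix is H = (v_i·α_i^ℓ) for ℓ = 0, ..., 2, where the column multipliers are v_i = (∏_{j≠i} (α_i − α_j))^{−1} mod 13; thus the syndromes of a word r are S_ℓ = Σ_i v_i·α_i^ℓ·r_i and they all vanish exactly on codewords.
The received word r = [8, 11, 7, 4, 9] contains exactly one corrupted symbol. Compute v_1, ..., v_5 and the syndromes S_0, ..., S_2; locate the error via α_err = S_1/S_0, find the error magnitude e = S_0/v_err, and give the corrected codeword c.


S = (5, 11, 6), error at position 4, error magnitude e = 4, c = [8, 11, 7, 0, 9].

Step 1: column multipliers v_i = (∏_{j≠i}(α_i − α_j))^{−1} mod 13.
  i = 1 (α = 9): (9−7)(9−1)(9−10)(9−4) = 2·8·(−1)·5 = −80 ≡ 11, so v_1 = 11^{−1} = 6 (mod 13).
  i = 2 (α = 7): (7−9)(7−1)(7−10)(7−4) = (−2)·6·(−3)·3 = 108 ≡ 4, so v_2 = 4^{−1} = 10 (mod 13).
  i = 3 (α = 1): (1−9)(1−7)(1−10)(1−4) = (−8)·(−6)·(−9)·(−3) = 1296 ≡ 9, so v_3 = 9^{−1} = 3 (mod 13).
  i = 4 (α = 10): (10−9)(10−7)(10−1)(10−4) = 1·3·9·6 = 162 ≡ 6, so v_4 = 6^{−1} = 11 (mod 13).
  i = 5 (α = 4): (4−9)(4−7)(4−1)(4−10) = (−5)·(−3)·3·(−6) = −270 ≡ 3, so v_5 = 3^{−1} = 9 (mod 13).
  v = [6, 10, 3, 11, 9].
Step 2: syndromes of r = [8, 11, 7, 4, 9] (all sums mod 13).
  S_0 = Σ v_i r_i = 6·8 + 10·11 + 3·7 + 11·4 + 9·9 = 304 ≡ 5.
  S_1 = Σ v_i α_i r_i = 6·9·8 + 10·7·11 + 3·1·7 + 11·10·4 + 9·4·9 = 1987 ≡ 11.
  α_i^2 mod 13 = [3, 10, 1, 9, 3].
  S_2 = Σ v_i α_i^2 r_i = 6·3·8 + 10·10·11 + 3·1·7 + 11·9·4 + 9·3·9 = 1904 ≡ 6.
  S = (5, 11, 6) ≠ 0, so r is not a codeword (an error is present).
Step 3: locate the error. For a single error e at position i, S_ℓ = v_i·e·α_i^ℓ, so α_err = S_1/S_0.
  S_0^{−1} = 5^{−1} = 8 (mod 13), so α_err = 11·8 = 88 ≡ 10 = α_4. Error position i = 4.
  Consistency check: S_2/S_1 = 6·6 = 36 ≡ 10 = α_err ✓ (single-error assumption holds).
Step 4: error magnitude e = S_0/v_4 = S_0·∏_{j≠4}(α_4 − α_j) = 5·6 = 30 ≡ 4 (mod 13).
Step 5: correct position 4: c_4 = r_4 − e = 4 − 4 ≡ 0 (mod 13). Hence c = [8, 11, 7, 0, 9].
  Check: interpolating c through the α_i gives m(x) = 2 + 5·x (degree < 2) with m(α_i) = c_i for every i, so c is indeed a codeword.


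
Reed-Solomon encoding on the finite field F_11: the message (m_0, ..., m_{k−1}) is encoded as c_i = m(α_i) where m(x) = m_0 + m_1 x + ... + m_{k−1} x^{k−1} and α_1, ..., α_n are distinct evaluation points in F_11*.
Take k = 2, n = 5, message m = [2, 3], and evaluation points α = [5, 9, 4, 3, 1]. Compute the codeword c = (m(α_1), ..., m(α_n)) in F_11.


c = [6, 7, 3, 0, 5]

Message polynomial: m(x) = 2 + 3·x (mod 11).
For each evaluation point α_i, compute m(α_i) mod 11:
  α_1 = 5: Horner steps 3 → 6, so m(5) = 6.
  α_2 = 9: Horner steps 3 → 7, so m(9) = 7.
  α_3 = 4: Horner steps 3 → 3, so m(4) = 3.
  α_4 = 3: Horner steps 3 → 0, so m(3) = 0.
  α_5 = 1: Horner steps 3 → 5, so m(1) = 5.
Codeword c = [6, 7, 3, 0, 5] ∈ F_11^5.


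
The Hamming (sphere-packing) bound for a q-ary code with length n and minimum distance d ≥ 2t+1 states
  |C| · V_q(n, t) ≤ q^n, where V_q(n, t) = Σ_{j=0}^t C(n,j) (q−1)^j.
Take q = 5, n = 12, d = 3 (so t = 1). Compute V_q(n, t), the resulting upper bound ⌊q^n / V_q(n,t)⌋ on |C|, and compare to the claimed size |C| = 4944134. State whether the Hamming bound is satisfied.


V_q(n, t) = 49, q^n = 244140625, Hamming bound = 4982461, |C| = 4944134 ≤ bound (satisfied).

Step 1: Compute V_q(n, t) = Σ_{j=0}^1 C(n, j) (q−1)^j.
  j = 0: C(12,0)·(4)^0 = 1·1 = 1.
  j = 1: C(12,1)·(4)^1 = 12·4 = 48.
  V_q(n, t) = 1 + 48 = 49.
Step 2: q^n = 5^12 = 244140625.
Step 3: Hamming bound ⌊q^n / V_q(n,t)⌋ = ⌊244140625/49⌋ = 4982461.
Step 4: Compare |C| = 4944134 to 4982461: satisfied.
The claimed |C| lies below the Hamming bound.


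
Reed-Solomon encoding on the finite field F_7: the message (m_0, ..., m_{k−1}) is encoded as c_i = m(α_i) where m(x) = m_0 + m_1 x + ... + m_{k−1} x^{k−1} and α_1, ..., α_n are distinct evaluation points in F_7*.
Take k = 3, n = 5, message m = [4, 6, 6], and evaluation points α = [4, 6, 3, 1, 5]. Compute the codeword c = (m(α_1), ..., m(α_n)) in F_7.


c = [5, 4, 6, 2, 2]

Message polynomial: m(x) = 4 + 6·x + 6·x^2 (mod 7).
For each evaluation point α_i, compute m(α_i) mod 7:
  α_1 = 4: Horner steps 6 → 2 → 5, so m(4) = 5.
  α_2 = 6: Horner steps 6 → 0 → 4, so m(6) = 4.
  α_3 = 3: Horner steps 6 → 3 → 6, so m(3) = 6.
  α_4 = 1: Horner steps 6 → 5 → 2, so m(1) = 2.
  α_5 = 5: Horner steps 6 → 1 → 2, so m(5) = 2.
Codeword c = [5, 4, 6, 2, 2] ∈ F_7^5.


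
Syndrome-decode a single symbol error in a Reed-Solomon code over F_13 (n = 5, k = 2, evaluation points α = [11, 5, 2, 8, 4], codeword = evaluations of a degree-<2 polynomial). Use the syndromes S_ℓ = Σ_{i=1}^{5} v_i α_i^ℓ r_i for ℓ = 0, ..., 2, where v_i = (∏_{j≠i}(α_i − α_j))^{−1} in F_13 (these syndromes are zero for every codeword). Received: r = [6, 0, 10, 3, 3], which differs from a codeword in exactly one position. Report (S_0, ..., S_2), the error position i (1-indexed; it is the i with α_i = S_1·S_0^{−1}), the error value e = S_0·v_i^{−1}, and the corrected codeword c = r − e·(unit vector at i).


S = (12, 9, 10), error at position 5, error magnitude e = 4, c = [6, 0, 10, 3, 12].

Step 1: column multipliers v_i = (∏_{j≠i}(α_i − α_j))^{−1} mod 13.
  i = 1 (α = 11): (11−5)(11−2)(11−8)(11−4) = 6·9·3·7 = 1134 ≡ 3, so v_1 = 3^{−1} = 9 (mod 13).
  i = 2 (α = 5): (5−11)(5−2)(5−8)(5−4) = (−6)·3·(−3)·1 = 54 ≡ 2, so v_2 = 2^{−1} = 7 (mod 13).
  i = 3 (α = 2): (2−11)(2−5)(2−8)(2−4) = (−9)·(−3)·(−6)·(−2) = 324 ≡ 12, so v_3 = 12^{−1} = 12 (mod 13).
  i = 4 (α = 8): (8−11)(8−5)(8−2)(8−4) = (−3)·3·6·4 = −216 ≡ 5, so v_4 = 5^{−1} = 8 (mod 13).
  i = 5 (α = 4): (4−11)(4−5)(4−2)(4−8) = (−7)·(−1)·2·(−4) = −56 ≡ 9, so v_5 = 9^{−1} = 3 (mod 13).
  v = [9, 7, 12, 8, 3].
Step 2: syndromes of r = [6, 0, 10, 3, 3] (all sums mod 13).
  S_0 = Σ v_i r_i = 9·6 + 7·0 + 12·10 + 8·3 + 3·3 = 207 ≡ 12.
  S_1 = Σ v_i α_i r_i = 9·11·6 + 7·5·0 + 12·2·10 + 8·8·3 + 3·4·3 = 1062 ≡ 9.
  α_i^2 mod 13 = [4, 12, 4, 12, 3].
  S_2 = Σ v_i α_i^2 r_i = 9·4·6 + 7·12·0 + 12·4·10 + 8·12·3 + 3·3·3 = 1011 ≡ 10.
  S = (12, 9, 10) ≠ 0, so r is not a codeword (an error is present).
Step 3: locate the error. For a single error e at position i, S_ℓ = v_i·e·α_i^ℓ, so α_err = S_1/S_0.
  S_0^{−1} = 12^{−1} = 12 (mod 13), so α_err = 9·12 = 108 ≡ 4 = α_5. Error position i = 5.
  Consistency check: S_2/S_1 = 10·3 = 30 ≡ 4 = α_err ✓ (single-error assumption holds).
Step 4: error magnitude e = S_0/v_5 = S_0·∏_{j≠5}(α_5 − α_j) = 12·9 = 108 ≡ 4 (mod 13).
Step 5: correct position 5: c_5 = r_5 − e = 3 − 4 ≡ 12 (mod 13). Hence c = [6, 0, 10, 3, 12].
  Check: interpolating c through the α_i gives m(x) = 8 + 1·x (degree < 2) with m(α_i) = c_i for every i, so c is indeed a codeword.


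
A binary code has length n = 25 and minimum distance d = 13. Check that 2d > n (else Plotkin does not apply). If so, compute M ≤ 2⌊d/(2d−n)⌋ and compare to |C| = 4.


Plotkin bound M ≤ 26; given |C| = 4 ≤ bound (satisfied).

Check applicability: 2d = 26, n = 25.
2d − n = 1 > 0, so Plotkin applies.
Compute d/(2d−n) = 13/1 ≈ 13.0000.
⌊d/(2d−n)⌋ = 13.
Plotkin bound: M ≤ 2·13 = 26.
Given |C| = 4, check: satisfied.
This |C| is below the Plotkin bound.


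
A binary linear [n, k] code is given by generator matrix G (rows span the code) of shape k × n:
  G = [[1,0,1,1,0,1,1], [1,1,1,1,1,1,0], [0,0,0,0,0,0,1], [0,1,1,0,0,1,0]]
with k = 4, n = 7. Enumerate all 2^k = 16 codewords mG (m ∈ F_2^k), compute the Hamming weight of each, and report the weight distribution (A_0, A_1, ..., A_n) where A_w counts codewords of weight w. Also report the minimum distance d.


Weight distribution: A_0 = 1, A_1 = 1, A_2 = 1, A_3 = 5, A_4 = 5, A_5 = 1, A_6 = 1, A_7 = 1. Minimum distance d = 1.

Enumerate all 2^4 = 16 messages m ∈ F_2^4.
For each, compute codeword c = mG in F_2^7, then tally its weight.
  m = 0000 → c = 0000000, weight = 0.
  m = 1000 → c = 1011011, weight = 5.
  m = 0100 → c = 1111110, weight = 6.
  m = 1100 → c = 0100101, weight = 3.
  m = 0010 → c = 0000001, weight = 1.
  m = 1010 → c = 1011010, weight = 4.
  m = 0110 → c = 1111111, weight = 7.
  m = 1110 → c = 0100100, weight = 2.
  m = 0001 → c = 0110010, weight = 3.
  m = 1001 → c = 1101001, weight = 4.
  m = 0101 → c = 1001100, weight = 3.
  m = 1101 → c = 0010111, weight = 4.
  m = 0011 → c = 0110011, weight = 4.
  m = 1011 → c = 1101000, weight = 3.
  m = 0111 → c = 1001101, weight = 4.
  m = 1111 → c = 0010110, weight = 3.
Tally weights:
  weight 0: 1 codewords.
  weight 1: 1 codewords.
  weight 2: 1 codewords.
  weight 3: 5 codewords.
  weight 4: 5 codewords.
  weight 5: 1 codewords.
  weight 6: 1 codewords.
  weight 7: 1 codewords.
Minimum distance d = smallest w > 0 with A_w > 0 = 1.
Sanity: Σ A_w = 16 = 2^4 = 16 ✓.


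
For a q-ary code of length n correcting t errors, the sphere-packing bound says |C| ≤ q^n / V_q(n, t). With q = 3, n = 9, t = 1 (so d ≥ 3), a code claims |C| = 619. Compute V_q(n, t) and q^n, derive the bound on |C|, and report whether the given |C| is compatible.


V_q(n, t) = 19, q^n = 19683, Hamming bound = 1035, |C| = 619 ≤ bound (satisfied).

Step 1: Compute V_q(n, t) = Σ_{j=0}^1 C(n, j) (q−1)^j.
  j = 0: C(9,0)·(2)^0 = 1·1 = 1.
  j = 1: C(9,1)·(2)^1 = 9·2 = 18.
  V_q(n, t) = 1 + 18 = 19.
Step 2: q^n = 3^9 = 19683.
Step 3: Hamming bound ⌊q^n / V_q(n,t)⌋ = ⌊19683/19⌋ = 1035.
Step 4: Compare |C| = 619 to 1035: satisfied.
The claimed |C| lies below the Hamming bound.


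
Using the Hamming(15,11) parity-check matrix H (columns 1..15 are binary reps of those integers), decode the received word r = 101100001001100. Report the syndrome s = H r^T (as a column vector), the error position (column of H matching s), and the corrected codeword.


s = (1, 1, 1, 0)^T, error position = 14, corrected codeword c = 101100001001110

Compute s = H r^T mod 2 one row at a time:
  s_1 = 0 + 1 + 0 + 0 + 1 + 1 + 0 + 0 = 3 ≡ 1 (mod 2).
  s_2 = 1 + 0 + 0 + 0 + 1 + 1 + 0 + 0 = 3 ≡ 1 (mod 2).
  s_3 = 0 + 1 + 0 + 0 + 0 + 0 + 0 + 0 = 1 ≡ 1 (mod 2).
  s_4 = 1 + 1 + 0 + 0 + 1 + 0 + 1 + 0 = 4 ≡ 0 (mod 2).
s = (1, 1, 1, 0)^T — this equals column 14 of H (binary 1110), so error is at position 14.
Correct: flip bit 14 of r = 101100001001100 to get c = 101100001001110.
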